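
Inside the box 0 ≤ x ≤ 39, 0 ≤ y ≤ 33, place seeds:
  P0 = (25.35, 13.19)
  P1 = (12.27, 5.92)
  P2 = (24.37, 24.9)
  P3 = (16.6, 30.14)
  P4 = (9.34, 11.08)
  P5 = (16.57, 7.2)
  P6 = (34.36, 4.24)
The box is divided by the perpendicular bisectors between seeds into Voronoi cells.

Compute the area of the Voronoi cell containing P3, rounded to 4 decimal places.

1. box [0,39]×[0,33]: [(0, 0) (39, 0) (39, 33) (0, 33)]
2. ⊥bis P3·P0 via (20.975,21.665): [(0, 10.8372) (39, 30.9699) (39, 33) (0, 33)]  |A|=471.7608
3. ⊥bis P3·P1 via (14.435,18.03): [(0, 20.6107) (14.0625, 18.0966) (39, 30.9699) (39, 33) (0, 33)]  |A|=403.0412
4. ⊥bis P3·P2 via (20.485,27.52): [(0, 20.6107) (14.0625, 18.0966) (14.166, 18.15) (24.1806, 33) (0, 33)]  |A|=267.8005
5. ⊥bis P3·P4 via (12.97,20.61): [(0, 25.5503) (15.2415, 19.7448) (24.1806, 33) (0, 33)]  |A|=217.032
6. ⊥bis P3·P5 via (16.585,18.67): [(0, 25.5503) (15.2415, 19.7448) (24.1806, 33) (0, 33)]  |A|=217.032
7. ⊥bis P3·P6 via (25.48,17.19): [(0, 25.5503) (15.2415, 19.7448) (24.1806, 33) (0, 33)]  |A|=217.032
8. canonical 4-gon: [(0, 25.5503) (15.2415, 19.7448) (24.1806, 33) (0, 33)]
9. shoelace: 217.032

Area of P3's cell: 217.0320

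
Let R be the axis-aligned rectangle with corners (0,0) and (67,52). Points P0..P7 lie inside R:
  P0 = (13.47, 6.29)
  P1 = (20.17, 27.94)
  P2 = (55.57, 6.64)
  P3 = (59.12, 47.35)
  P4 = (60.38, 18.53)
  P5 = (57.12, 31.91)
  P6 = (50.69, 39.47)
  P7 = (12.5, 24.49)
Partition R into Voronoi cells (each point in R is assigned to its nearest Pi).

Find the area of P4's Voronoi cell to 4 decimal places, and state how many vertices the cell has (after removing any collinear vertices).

Area of P4's cell: 258.0021 (4 vertices)

1. box [0,67]×[0,52]: [(0, 0) (67, 0) (67, 52) (0, 52)]
2. ⊥bis P4·P0 via (36.925,12.41): [(40.1631, 0) (67, 0) (67, 52) (26.595, 52)]  |A|=1748.2906
3. ⊥bis P4·P1 via (40.275,23.235): [(37.3556, 10.7599) (40.1631, 0) (67, 0) (67, 52) (47.0066, 52)]  |A|=1327.4012
4. ⊥bis P4·P2 via (57.975,12.585): [(39.529, 20.0472) (67, 8.934) (67, 52) (47.0066, 52)]  |A|=910.9556
5. ⊥bis P4·P3 via (59.75,32.94): [(42.3683, 32.1801) (39.529, 20.0472) (67, 8.934) (67, 33.257)]  |A|=481.986
6. ⊥bis P4·P5 via (58.75,25.22): [(39.6505, 20.5665) (39.529, 20.0472) (67, 8.934) (67, 27.2301)]  |A|=258.0021
7. ⊥bis P4·P6 via (55.535,29): [(39.6505, 20.5665) (39.529, 20.0472) (67, 8.934) (67, 27.2301)]  |A|=258.0021
8. ⊥bis P4·P7 via (36.44,21.51): [(39.6505, 20.5665) (39.529, 20.0472) (67, 8.934) (67, 27.2301)]  |A|=258.0021
9. canonical 4-gon: [(39.6505, 20.5665) (39.529, 20.0472) (67, 8.934) (67, 27.2301)]
10. shoelace: 258.0021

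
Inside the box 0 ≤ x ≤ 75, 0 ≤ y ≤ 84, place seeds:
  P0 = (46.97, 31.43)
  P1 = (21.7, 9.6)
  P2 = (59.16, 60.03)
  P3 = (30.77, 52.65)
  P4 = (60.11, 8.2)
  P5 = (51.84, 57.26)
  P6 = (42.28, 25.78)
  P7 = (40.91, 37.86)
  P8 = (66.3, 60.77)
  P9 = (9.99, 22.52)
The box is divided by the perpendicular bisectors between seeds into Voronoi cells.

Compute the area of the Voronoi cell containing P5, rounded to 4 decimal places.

Area of P5's cell: 549.3861

1. box [0,75]×[0,84]: [(0, 0) (75, 0) (75, 84) (0, 84)]
2. ⊥bis P5·P0 via (49.405,44.345): [(0, 53.6598) (75, 39.5193) (75, 84) (0, 84)]  |A|=2805.7819
3. ⊥bis P5·P1 via (36.77,33.43): [(0, 56.6832) (6.8116, 52.3756) (75, 39.5193) (75, 84) (0, 84)]  |A|=2795.485
4. ⊥bis P5·P2 via (55.5,58.645): [(0, 56.6832) (6.8116, 52.3756) (61.7953, 42.0089) (45.9053, 84) (0, 84)]  |A|=1890.9496
5. ⊥bis P5·P3 via (41.305,54.955): [(43.3778, 45.4814) (61.7953, 42.0089) (45.9053, 84) (34.9501, 84)]  |A|=570.087
6. ⊥bis P5·P4 via (55.975,32.73): [(43.3778, 45.4814) (61.7953, 42.0089) (45.9053, 84) (34.9501, 84)]  |A|=570.087
7. ⊥bis P5·P6 via (47.06,41.52): [(43.3778, 45.4814) (61.7953, 42.0089) (45.9053, 84) (34.9501, 84)]  |A|=570.087
8. ⊥bis P5·P7 via (46.375,47.56): [(42.4376, 49.7783) (53.4275, 43.5866) (61.7953, 42.0089) (45.9053, 84) (34.9501, 84)]  |A|=549.3861
9. ⊥bis P5·P8 via (59.07,59.015): [(42.4376, 49.7783) (53.4275, 43.5866) (61.7953, 42.0089) (45.9053, 84) (34.9501, 84)]  |A|=549.3861
10. ⊥bis P5·P9 via (30.915,39.89): [(42.4376, 49.7783) (53.4275, 43.5866) (61.7953, 42.0089) (45.9053, 84) (34.9501, 84)]  |A|=549.3861
11. canonical 5-gon: [(42.4376, 49.7783) (53.4275, 43.5866) (61.7953, 42.0089) (45.9053, 84) (34.9501, 84)]
12. shoelace: 549.3861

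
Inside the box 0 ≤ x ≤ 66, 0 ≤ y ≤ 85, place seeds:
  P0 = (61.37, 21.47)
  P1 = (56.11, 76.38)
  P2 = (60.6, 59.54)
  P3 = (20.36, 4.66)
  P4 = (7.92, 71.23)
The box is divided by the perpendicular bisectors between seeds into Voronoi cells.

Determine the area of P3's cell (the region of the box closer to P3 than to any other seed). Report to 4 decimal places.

Area of P3's cell: 1463.4023

1. box [0,66]×[0,85]: [(0, 0) (66, 0) (66, 85) (0, 85)]
2. ⊥bis P3·P0 via (40.865,13.065): [(0, 0) (46.2203, 0) (11.3788, 85) (0, 85)]  |A|=2447.9654
3. ⊥bis P3·P1 via (38.235,40.52): [(0, 59.5789) (0, 0) (46.2203, 0) (27.3967, 45.9225)]  |A|=1877.4095
4. ⊥bis P3·P2 via (40.48,32.1): [(9.3817, 54.9024) (0, 59.5789) (0, 0) (46.2203, 0) (29.8753, 39.8758)]  |A|=1834.072
5. ⊥bis P3·P4 via (14.14,37.945): [(28.7779, 40.6804) (0, 35.3026) (0, 0) (46.2203, 0) (29.8753, 39.8758)]  |A|=1463.4023
6. canonical 5-gon: [(28.7779, 40.6804) (0, 35.3026) (0, 0) (46.2203, 0) (29.8753, 39.8758)]
7. shoelace: 1463.4023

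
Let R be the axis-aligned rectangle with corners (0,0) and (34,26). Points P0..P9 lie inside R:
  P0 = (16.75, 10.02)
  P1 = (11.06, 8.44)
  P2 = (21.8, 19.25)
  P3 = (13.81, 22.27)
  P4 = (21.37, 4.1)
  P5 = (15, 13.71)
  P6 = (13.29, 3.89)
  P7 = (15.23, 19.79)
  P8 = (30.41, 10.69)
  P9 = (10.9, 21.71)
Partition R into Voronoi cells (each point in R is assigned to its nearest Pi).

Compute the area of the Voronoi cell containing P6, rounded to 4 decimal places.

Area of P6's cell: 72.8153

1. box [0,34]×[0,26]: [(0, 0) (34, 0) (34, 26) (0, 26)]
2. ⊥bis P6·P0 via (15.02,6.955): [(0, 15.4328) (0, 0) (27.342, 0)]  |A|=210.9825
3. ⊥bis P6·P1 via (12.175,6.165): [(14.4469, 7.2785) (0, 0.1979) (0, 0) (27.342, 0)]  |A|=100.9337
4. ⊥bis P6·P2 via (17.545,11.57): [(14.4469, 7.2785) (0, 0.1979) (0, 0) (27.342, 0)]  |A|=100.9337
5. ⊥bis P6·P3 via (13.55,13.08): [(14.4469, 7.2785) (0, 0.1979) (0, 0) (27.342, 0)]  |A|=100.9337
6. ⊥bis P6·P4 via (17.33,3.995): [(17.2863, 5.6758) (14.4469, 7.2785) (0, 0.1979) (0, 0) (17.4338, 0)]  |A|=72.8153
7. ⊥bis P6·P5 via (14.145,8.8): [(17.2863, 5.6758) (14.4469, 7.2785) (0, 0.1979) (0, 0) (17.4338, 0)]  |A|=72.8153
8. ⊥bis P6·P7 via (14.26,11.84): [(17.2863, 5.6758) (14.4469, 7.2785) (0, 0.1979) (0, 0) (17.4338, 0)]  |A|=72.8153
9. ⊥bis P6·P8 via (21.85,7.29): [(17.2863, 5.6758) (14.4469, 7.2785) (0, 0.1979) (0, 0) (17.4338, 0)]  |A|=72.8153
10. ⊥bis P6·P9 via (12.095,12.8): [(17.2863, 5.6758) (14.4469, 7.2785) (0, 0.1979) (0, 0) (17.4338, 0)]  |A|=72.8153
11. canonical 5-gon: [(17.2863, 5.6758) (14.4469, 7.2785) (0, 0.1979) (0, 0) (17.4338, 0)]
12. shoelace: 72.8153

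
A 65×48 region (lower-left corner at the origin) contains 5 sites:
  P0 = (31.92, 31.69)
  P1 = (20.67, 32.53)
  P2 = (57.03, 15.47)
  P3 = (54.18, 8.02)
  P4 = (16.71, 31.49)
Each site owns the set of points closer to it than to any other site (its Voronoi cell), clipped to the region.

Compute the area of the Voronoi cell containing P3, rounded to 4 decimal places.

Area of P3's cell: 475.0617

1. box [0,65]×[0,48]: [(0, 0) (65, 0) (65, 48) (0, 48)]
2. ⊥bis P3·P0 via (43.05,19.855): [(21.9373, 0) (65, 0) (65, 40.4975)]  |A|=871.9642
3. ⊥bis P3·P1 via (37.425,20.275): [(24.0455, 1.9826) (22.5954, 0) (65, 0) (65, 40.4975)]  |A|=871.3119
4. ⊥bis P3·P2 via (55.605,11.745): [(40.5503, 17.5042) (24.0455, 1.9826) (22.5954, 0) (65, 0) (65, 8.1509)]  |A|=475.8802
5. ⊥bis P3·P4 via (35.445,19.755): [(40.5503, 17.5042) (24.6963, 2.5946) (23.0711, 0) (65, 0) (65, 8.1509)]  |A|=475.0617
6. canonical 5-gon: [(40.5503, 17.5042) (24.6963, 2.5946) (23.0711, 0) (65, 0) (65, 8.1509)]
7. shoelace: 475.0617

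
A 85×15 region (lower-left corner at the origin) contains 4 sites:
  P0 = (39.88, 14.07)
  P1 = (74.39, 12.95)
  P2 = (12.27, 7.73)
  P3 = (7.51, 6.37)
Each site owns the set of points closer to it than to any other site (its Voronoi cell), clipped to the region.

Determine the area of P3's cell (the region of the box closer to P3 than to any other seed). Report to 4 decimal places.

1. box [0,85]×[0,15]: [(0, 0) (85, 0) (85, 15) (0, 15)]
2. ⊥bis P3·P0 via (23.695,10.22): [(0, 0) (26.1261, 0) (22.558, 15) (0, 15)]  |A|=365.1303
3. ⊥bis P3·P1 via (40.95,9.66): [(0, 0) (26.1261, 0) (22.558, 15) (0, 15)]  |A|=365.1303
4. ⊥bis P3·P2 via (9.89,7.05): [(0, 0) (11.9043, 0) (7.6186, 15) (0, 15)]  |A|=146.4214
5. canonical 4-gon: [(0, 0) (11.9043, 0) (7.6186, 15) (0, 15)]
6. shoelace: 146.4214

Area of P3's cell: 146.4214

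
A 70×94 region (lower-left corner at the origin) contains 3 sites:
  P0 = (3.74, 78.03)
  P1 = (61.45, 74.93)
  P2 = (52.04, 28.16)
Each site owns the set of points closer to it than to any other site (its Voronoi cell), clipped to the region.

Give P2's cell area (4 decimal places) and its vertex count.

Area of P2's cell: 3333.0414 (5 vertices)

1. box [0,70]×[0,94]: [(0, 0) (70, 0) (70, 94) (0, 94)]
2. ⊥bis P2·P0 via (27.89,53.095): [(0, 26.083) (0, 0) (70, 0) (70, 93.8793)]  |A|=4198.6815
3. ⊥bis P2·P1 via (56.745,51.545): [(31.5281, 56.6186) (0, 26.083) (0, 0) (70, 0) (70, 48.8781)]  |A|=3333.0414
4. canonical 5-gon: [(31.5281, 56.6186) (0, 26.083) (0, 0) (70, 0) (70, 48.8781)]
5. shoelace: 3333.0414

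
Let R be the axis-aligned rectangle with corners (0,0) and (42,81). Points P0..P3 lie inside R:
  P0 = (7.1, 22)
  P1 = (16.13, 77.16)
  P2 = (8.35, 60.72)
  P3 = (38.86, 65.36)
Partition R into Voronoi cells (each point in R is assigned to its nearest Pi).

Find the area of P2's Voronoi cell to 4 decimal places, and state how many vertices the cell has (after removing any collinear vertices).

1. box [0,42]×[0,81]: [(0, 0) (42, 0) (42, 81) (0, 81)]
2. ⊥bis P2·P0 via (7.725,41.36): [(0, 41.6094) (42, 40.2535) (42, 81) (0, 81)]  |A|=1682.8794
3. ⊥bis P2·P1 via (12.24,68.94): [(0, 74.7324) (0, 41.6094) (42, 40.2535) (42, 54.8565)]  |A|=1002.2464
4. ⊥bis P2·P3 via (23.605,63.04): [(23.5195, 63.6021) (0, 74.7324) (0, 41.6094) (26.9967, 40.7378)]  |A|=696.6339
5. canonical 4-gon: [(23.5195, 63.6021) (0, 74.7324) (0, 41.6094) (26.9967, 40.7378)]
6. shoelace: 696.6339

Area of P2's cell: 696.6339 (4 vertices)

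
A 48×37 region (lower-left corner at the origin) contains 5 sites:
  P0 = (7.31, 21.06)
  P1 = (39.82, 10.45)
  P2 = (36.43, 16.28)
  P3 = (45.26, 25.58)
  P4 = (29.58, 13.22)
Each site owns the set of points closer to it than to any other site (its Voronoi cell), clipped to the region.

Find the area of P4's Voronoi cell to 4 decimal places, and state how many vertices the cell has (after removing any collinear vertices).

1. box [0,48]×[0,37]: [(0, 0) (48, 0) (48, 37) (0, 37)]
2. ⊥bis P4·P0 via (18.445,17.14): [(12.411, 0) (48, 0) (48, 37) (25.4366, 37)]  |A|=1075.8202
3. ⊥bis P4·P1 via (34.7,11.835): [(12.411, 0) (31.4985, 0) (41.5073, 37) (25.4366, 37)]  |A|=650.4288
4. ⊥bis P4·P2 via (33.005,14.75): [(24.3916, 34.0317) (12.411, 0) (31.4985, 0) (34.5518, 11.2873)]  |A|=416.8542
5. ⊥bis P4·P3 via (37.42,19.4): [(24.3916, 34.0317) (12.411, 0) (31.4985, 0) (34.5518, 11.2873)]  |A|=416.8542
6. canonical 4-gon: [(24.3916, 34.0317) (12.411, 0) (31.4985, 0) (34.5518, 11.2873)]
7. shoelace: 416.8542

Area of P4's cell: 416.8542 (4 vertices)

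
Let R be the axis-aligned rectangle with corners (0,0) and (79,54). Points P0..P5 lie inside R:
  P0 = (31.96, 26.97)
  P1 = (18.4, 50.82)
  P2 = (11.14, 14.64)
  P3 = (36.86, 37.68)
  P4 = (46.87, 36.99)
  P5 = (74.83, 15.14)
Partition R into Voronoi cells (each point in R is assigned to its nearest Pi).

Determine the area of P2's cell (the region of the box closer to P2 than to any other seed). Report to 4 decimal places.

1. box [0,79]×[0,54]: [(0, 0) (79, 0) (79, 54) (0, 54)]
2. ⊥bis P2·P0 via (21.55,20.805): [(0, 0) (33.8711, 0) (1.8913, 54) (0, 54)]  |A|=965.585
3. ⊥bis P2·P1 via (14.77,32.73): [(0, 35.6938) (0, 0) (33.8711, 0) (14.4497, 32.7943)]  |A|=813.2721
4. ⊥bis P2·P3 via (24,26.16): [(0, 35.6938) (0, 0) (33.8711, 0) (14.4497, 32.7943)]  |A|=813.2721
5. ⊥bis P2·P4 via (29.005,25.815): [(0, 35.6938) (0, 0) (33.8711, 0) (14.4497, 32.7943)]  |A|=813.2721
6. ⊥bis P2·P5 via (42.985,14.89): [(0, 35.6938) (0, 0) (33.8711, 0) (14.4497, 32.7943)]  |A|=813.2721
7. canonical 4-gon: [(0, 35.6938) (0, 0) (33.8711, 0) (14.4497, 32.7943)]
8. shoelace: 813.2721

Area of P2's cell: 813.2721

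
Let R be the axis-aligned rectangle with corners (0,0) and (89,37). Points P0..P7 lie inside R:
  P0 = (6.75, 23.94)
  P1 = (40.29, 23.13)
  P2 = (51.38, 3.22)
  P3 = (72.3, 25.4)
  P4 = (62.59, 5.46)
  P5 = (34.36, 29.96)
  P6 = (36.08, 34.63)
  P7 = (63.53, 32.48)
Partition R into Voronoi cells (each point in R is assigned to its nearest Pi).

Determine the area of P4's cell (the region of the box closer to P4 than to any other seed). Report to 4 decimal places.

1. box [0,89]×[0,37]: [(0, 0) (89, 0) (89, 37) (0, 37)]
2. ⊥bis P4·P0 via (34.67,14.7): [(29.8051, 0) (89, 0) (89, 37) (42.0501, 37)]  |A|=1963.6791
3. ⊥bis P4·P1 via (51.44,14.295): [(40.113, 0) (89, 0) (89, 37) (69.4309, 37)]  |A|=1266.4381
4. ⊥bis P4·P2 via (56.985,4.34): [(54.2797, 17.8787) (57.8522, 0) (89, 0) (89, 37) (69.4309, 37)]  |A|=1107.8604
5. ⊥bis P4·P3 via (67.445,15.43): [(56.5451, 20.7378) (54.2797, 17.8787) (57.8522, 0) (89, 0) (89, 4.9336)]  |A|=428.3862
6. ⊥bis P4·P5 via (48.475,17.71): [(56.5451, 20.7378) (54.2797, 17.8787) (57.8522, 0) (89, 0) (89, 4.9336)]  |A|=428.3862
7. ⊥bis P4·P6 via (49.335,20.045): [(56.5451, 20.7378) (54.2797, 17.8787) (57.8522, 0) (89, 0) (89, 4.9336)]  |A|=428.3862
8. ⊥bis P4·P7 via (63.06,18.97): [(59.9535, 19.0781) (55.3567, 19.238) (54.2797, 17.8787) (57.8522, 0) (89, 0) (89, 4.9336)]  |A|=424.844
9. canonical 6-gon: [(59.9535, 19.0781) (55.3567, 19.238) (54.2797, 17.8787) (57.8522, 0) (89, 0) (89, 4.9336)]
10. shoelace: 424.844

Area of P4's cell: 424.8440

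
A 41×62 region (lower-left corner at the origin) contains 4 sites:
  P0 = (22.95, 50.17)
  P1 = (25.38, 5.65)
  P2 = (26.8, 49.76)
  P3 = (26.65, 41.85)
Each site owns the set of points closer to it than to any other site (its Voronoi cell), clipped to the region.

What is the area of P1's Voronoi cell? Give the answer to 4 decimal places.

1. box [0,41]×[0,62]: [(0, 0) (41, 0) (41, 62) (0, 62)]
2. ⊥bis P1·P0 via (24.165,27.91): [(0, 26.591) (0, 0) (41, 0) (41, 28.8289)]  |A|=1136.1082
3. ⊥bis P1·P2 via (26.09,27.705): [(22.5167, 27.82) (0, 26.591) (0, 0) (41, 0) (41, 27.225)]  |A|=1121.2857
4. ⊥bis P1·P3 via (26.015,23.75): [(0, 24.6627) (0, 0) (41, 0) (41, 23.2243)]  |A|=981.6828
5. canonical 4-gon: [(0, 24.6627) (0, 0) (41, 0) (41, 23.2243)]
6. shoelace: 981.6828

Area of P1's cell: 981.6828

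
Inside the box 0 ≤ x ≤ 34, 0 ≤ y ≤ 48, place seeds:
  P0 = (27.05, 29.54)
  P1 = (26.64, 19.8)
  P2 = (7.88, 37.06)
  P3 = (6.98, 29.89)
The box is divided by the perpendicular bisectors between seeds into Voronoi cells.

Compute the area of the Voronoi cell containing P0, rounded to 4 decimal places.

Area of P0's cell: 346.1795

1. box [0,34]×[0,48]: [(0, 0) (34, 0) (34, 48) (0, 48)]
2. ⊥bis P0·P1 via (26.845,24.67): [(0, 25.8) (34, 24.3688) (34, 48) (0, 48)]  |A|=779.1297
3. ⊥bis P0·P2 via (17.465,33.3): [(14.287, 25.1986) (34, 24.3688) (34, 48) (23.2315, 48)]  |A|=355.689
4. ⊥bis P0·P3 via (17.015,29.715): [(17.0595, 32.2663) (16.9343, 25.0872) (34, 24.3688) (34, 48) (23.2315, 48)]  |A|=346.1795
5. canonical 5-gon: [(17.0595, 32.2663) (16.9343, 25.0872) (34, 24.3688) (34, 48) (23.2315, 48)]
6. shoelace: 346.1795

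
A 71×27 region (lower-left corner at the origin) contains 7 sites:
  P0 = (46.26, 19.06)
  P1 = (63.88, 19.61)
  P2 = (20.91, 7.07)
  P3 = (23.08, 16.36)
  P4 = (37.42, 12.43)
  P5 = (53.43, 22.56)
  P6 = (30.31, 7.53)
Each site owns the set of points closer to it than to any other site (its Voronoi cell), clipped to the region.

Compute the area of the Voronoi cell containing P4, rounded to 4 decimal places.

Area of P4's cell: 256.8528

1. box [0,71]×[0,27]: [(0, 0) (71, 0) (71, 27) (0, 27)]
2. ⊥bis P4·P0 via (41.84,15.745): [(0, 0) (53.6488, 0) (33.3988, 27) (0, 27)]  |A|=1175.1413
3. ⊥bis P4·P1 via (50.65,16.02): [(0, 0) (53.6488, 0) (33.3988, 27) (0, 27)]  |A|=1175.1413
4. ⊥bis P4·P2 via (29.165,9.75): [(32.3304, 0) (53.6488, 0) (33.3988, 27) (23.5648, 27)]  |A|=420.5572
5. ⊥bis P4·P3 via (30.25,14.395): [(29.0631, 10.064) (32.3304, 0) (53.6488, 0) (33.6227, 26.7014)]  |A|=334.7395
6. ⊥bis P4·P5 via (45.425,17.495): [(29.0631, 10.064) (32.3304, 0) (53.6488, 0) (33.6227, 26.7014)]  |A|=334.7395
7. ⊥bis P4·P6 via (33.865,9.98): [(30.4128, 14.9892) (40.7429, 0) (53.6488, 0) (33.6227, 26.7014)]  |A|=256.8528
8. canonical 4-gon: [(30.4128, 14.9892) (40.7429, 0) (53.6488, 0) (33.6227, 26.7014)]
9. shoelace: 256.8528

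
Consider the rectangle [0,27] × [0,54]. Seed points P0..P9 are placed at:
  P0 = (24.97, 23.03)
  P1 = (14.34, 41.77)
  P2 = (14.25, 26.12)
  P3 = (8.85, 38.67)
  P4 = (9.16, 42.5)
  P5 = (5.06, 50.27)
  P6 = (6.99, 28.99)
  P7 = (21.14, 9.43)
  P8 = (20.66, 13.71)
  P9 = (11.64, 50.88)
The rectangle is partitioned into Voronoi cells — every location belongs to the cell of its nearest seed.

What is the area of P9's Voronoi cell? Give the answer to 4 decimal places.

1. box [0,27]×[0,54]: [(0, 0) (27, 0) (27, 54) (0, 54)]
2. ⊥bis P9·P0 via (18.305,36.955): [(0, 28.1936) (27, 41.1167) (27, 54) (0, 54)]  |A|=522.3108
3. ⊥bis P9·P1 via (12.99,46.325): [(0, 42.4751) (27, 50.4773) (27, 54) (0, 54)]  |A|=203.1439
4. ⊥bis P9·P2 via (12.945,38.5): [(0, 42.4751) (27, 50.4773) (27, 54) (0, 54)]  |A|=203.1439
5. ⊥bis P9·P3 via (10.245,44.775): [(0, 47.116) (8.8419, 45.0956) (27, 50.4773) (27, 54) (0, 54)]  |A|=182.6265
6. ⊥bis P9·P4 via (10.4,46.69): [(0, 49.7678) (12.3122, 46.1241) (27, 50.4773) (27, 54) (0, 54)]  |A|=158.2491
7. ⊥bis P9·P5 via (8.35,50.575): [(8.6625, 47.2042) (12.3122, 46.1241) (27, 50.4773) (27, 54) (8.0325, 54)]  |A|=112.6248
8. ⊥bis P9·P6 via (9.315,39.935): [(8.6625, 47.2042) (12.3122, 46.1241) (27, 50.4773) (27, 54) (8.0325, 54)]  |A|=112.6248
9. ⊥bis P9·P7 via (16.39,30.155): [(8.6625, 47.2042) (12.3122, 46.1241) (27, 50.4773) (27, 54) (8.0325, 54)]  |A|=112.6248
10. ⊥bis P9·P8 via (16.15,32.295): [(8.6625, 47.2042) (12.3122, 46.1241) (27, 50.4773) (27, 54) (8.0325, 54)]  |A|=112.6248
11. canonical 5-gon: [(8.6625, 47.2042) (12.3122, 46.1241) (27, 50.4773) (27, 54) (8.0325, 54)]
12. shoelace: 112.6248

Area of P9's cell: 112.6248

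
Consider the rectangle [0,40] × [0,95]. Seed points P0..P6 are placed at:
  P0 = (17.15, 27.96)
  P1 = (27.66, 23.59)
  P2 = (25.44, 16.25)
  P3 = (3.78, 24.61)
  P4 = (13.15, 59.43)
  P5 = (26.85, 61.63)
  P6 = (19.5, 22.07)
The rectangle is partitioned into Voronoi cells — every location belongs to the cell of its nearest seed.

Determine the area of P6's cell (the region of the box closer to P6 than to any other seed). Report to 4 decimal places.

1. box [0,40]×[0,95]: [(0, 0) (40, 0) (40, 95) (0, 95)]
2. ⊥bis P6·P0 via (18.325,25.015): [(0, 17.7037) (0, 0) (40, 0) (40, 33.6629)]  |A|=1027.3317
3. ⊥bis P6·P1 via (23.58,22.83): [(22.8376, 26.8154) (0, 17.7037) (0, 0) (27.8326, 0)]  |A|=575.3272
4. ⊥bis P6·P2 via (22.47,19.16): [(23.9771, 20.6982) (22.8376, 26.8154) (0, 17.7037) (0, 0) (3.6971, 0)]  |A|=325.546
5. ⊥bis P6·P3 via (11.64,23.34): [(8.6926, 5.0985) (23.9771, 20.6982) (22.8376, 26.8154) (11.4686, 22.2794)]  |A|=147.0063
6. ⊥bis P6·P4 via (16.325,40.75): [(8.6926, 5.0985) (23.9771, 20.6982) (22.8376, 26.8154) (11.4686, 22.2794)]  |A|=147.0063
7. ⊥bis P6·P5 via (23.175,41.85): [(8.6926, 5.0985) (23.9771, 20.6982) (22.8376, 26.8154) (11.4686, 22.2794)]  |A|=147.0063
8. canonical 4-gon: [(8.6926, 5.0985) (23.9771, 20.6982) (22.8376, 26.8154) (11.4686, 22.2794)]
9. shoelace: 147.0063

Area of P6's cell: 147.0063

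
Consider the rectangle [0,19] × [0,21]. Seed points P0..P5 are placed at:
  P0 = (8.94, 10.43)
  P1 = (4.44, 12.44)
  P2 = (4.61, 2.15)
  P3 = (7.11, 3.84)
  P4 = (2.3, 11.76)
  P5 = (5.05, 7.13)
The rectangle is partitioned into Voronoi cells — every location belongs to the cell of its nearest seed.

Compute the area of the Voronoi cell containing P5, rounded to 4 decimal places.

1. box [0,19]×[0,21]: [(0, 0) (19, 0) (19, 21) (0, 21)]
2. ⊥bis P5·P0 via (6.995,8.78): [(0, 17.0256) (0, 0) (14.4433, 0)]  |A|=122.9533
3. ⊥bis P5·P1 via (4.745,9.785): [(6.0183, 9.9313) (0, 9.2399) (0, 0) (14.4433, 0)]  |A|=99.5248
4. ⊥bis P5·P2 via (4.83,4.64): [(10.9671, 4.0978) (6.0183, 9.9313) (0, 9.2399) (0, 5.0667)]  |A|=42.1484
5. ⊥bis P5·P3 via (6.08,5.485): [(4.7428, 4.6477) (8.5031, 7.0022) (6.0183, 9.9313) (0, 9.2399) (0, 5.0667)]  |A|=33.7868
6. ⊥bis P5·P4 via (3.675,9.445): [(4.7428, 4.6477) (8.5031, 7.0022) (6.0183, 9.9313) (4.1281, 9.7141) (0, 7.2622) (0, 5.0667)]  |A|=29.7047
7. canonical 6-gon: [(4.7428, 4.6477) (8.5031, 7.0022) (6.0183, 9.9313) (4.1281, 9.7141) (0, 7.2622) (0, 5.0667)]
8. shoelace: 29.7047

Area of P5's cell: 29.7047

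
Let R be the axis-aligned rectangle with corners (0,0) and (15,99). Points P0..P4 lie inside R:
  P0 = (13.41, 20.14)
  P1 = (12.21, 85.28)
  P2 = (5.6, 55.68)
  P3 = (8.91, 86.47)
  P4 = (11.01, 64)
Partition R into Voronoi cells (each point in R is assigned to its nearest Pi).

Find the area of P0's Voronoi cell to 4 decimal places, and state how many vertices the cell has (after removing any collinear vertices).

Area of P0's cell: 562.0409 (4 vertices)

1. box [0,15]×[0,99]: [(0, 0) (15, 0) (15, 99) (0, 99)]
2. ⊥bis P0·P1 via (12.81,52.71): [(0, 52.474) (0, 0) (15, 0) (15, 52.7503)]  |A|=789.1827
3. ⊥bis P0·P2 via (9.505,37.91): [(0, 35.8213) (0, 0) (15, 0) (15, 39.1175)]  |A|=562.0409
4. ⊥bis P0·P3 via (11.16,53.305): [(0, 35.8213) (0, 0) (15, 0) (15, 39.1175)]  |A|=562.0409
5. ⊥bis P0·P4 via (12.21,42.07): [(0, 35.8213) (0, 0) (15, 0) (15, 39.1175)]  |A|=562.0409
6. canonical 4-gon: [(0, 35.8213) (0, 0) (15, 0) (15, 39.1175)]
7. shoelace: 562.0409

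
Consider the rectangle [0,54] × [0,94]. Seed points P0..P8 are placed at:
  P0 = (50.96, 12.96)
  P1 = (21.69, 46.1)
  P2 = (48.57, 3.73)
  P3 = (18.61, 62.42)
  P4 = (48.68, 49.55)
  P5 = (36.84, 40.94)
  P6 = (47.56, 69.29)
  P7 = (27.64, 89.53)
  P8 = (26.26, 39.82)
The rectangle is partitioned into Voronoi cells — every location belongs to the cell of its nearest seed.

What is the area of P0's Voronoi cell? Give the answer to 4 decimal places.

1. box [0,54]×[0,94]: [(0, 0) (54, 0) (54, 94) (0, 94)]
2. ⊥bis P0·P1 via (36.325,29.53): [(2.8906, 0) (54, 0) (54, 45.141)]  |A|=1153.5632
3. ⊥bis P0·P2 via (49.765,8.345): [(20.8238, 15.839) (54, 7.2484) (54, 45.141)]  |A|=628.5657
4. ⊥bis P0·P3 via (34.785,37.69): [(20.8238, 15.839) (54, 7.2484) (54, 45.141)]  |A|=628.5657
5. ⊥bis P0·P4 via (49.82,31.255): [(37.402, 30.4812) (20.8238, 15.839) (54, 7.2484) (54, 31.5155)]  |A|=515.4875
6. ⊥bis P0·P5 via (43.9,26.95): [(52.7985, 31.4406) (21.5235, 15.6578) (54, 7.2484) (54, 31.5155)]  |A|=402.3651
7. ⊥bis P0·P6 via (49.26,41.125): [(52.7985, 31.4406) (21.5235, 15.6578) (54, 7.2484) (54, 31.5155)]  |A|=402.3651
8. ⊥bis P0·P7 via (39.3,51.245): [(52.7985, 31.4406) (21.5235, 15.6578) (54, 7.2484) (54, 31.5155)]  |A|=402.3651
9. ⊥bis P0·P8 via (38.61,26.39): [(52.7985, 31.4406) (33.5259, 21.7148) (25.7494, 14.5636) (54, 7.2484) (54, 31.5155)]  |A|=383.0006
10. canonical 5-gon: [(52.7985, 31.4406) (33.5259, 21.7148) (25.7494, 14.5636) (54, 7.2484) (54, 31.5155)]
11. shoelace: 383.0006

Area of P0's cell: 383.0006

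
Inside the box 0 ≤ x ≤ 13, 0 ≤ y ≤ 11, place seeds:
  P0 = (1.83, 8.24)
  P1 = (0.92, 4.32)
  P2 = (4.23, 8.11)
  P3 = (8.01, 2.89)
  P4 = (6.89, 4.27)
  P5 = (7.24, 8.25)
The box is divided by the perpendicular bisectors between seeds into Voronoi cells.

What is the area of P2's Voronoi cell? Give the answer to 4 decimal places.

1. box [0,13]×[0,11]: [(0, 0) (13, 0) (13, 11) (0, 11)]
2. ⊥bis P2·P0 via (3.03,8.175): [(2.5872, 0) (13, 0) (13, 11) (3.183, 11)]  |A|=111.2639
3. ⊥bis P2·P1 via (2.575,6.215): [(2.9081, 5.9241) (9.6913, 0) (13, 0) (13, 11) (3.183, 11)]  |A|=90.2212
4. ⊥bis P2·P3 via (6.12,5.5): [(2.9081, 5.9241) (4.6295, 4.4207) (13, 10.4821) (13, 11) (3.183, 11)]  |A|=39.0378
5. ⊥bis P2·P4 via (5.56,6.19): [(2.9081, 5.9241) (3.9113, 5.0479) (12.5038, 11) (3.183, 11)]  |A|=30.4054
6. ⊥bis P2·P5 via (5.735,8.18): [(2.9081, 5.9241) (3.9113, 5.0479) (5.8192, 6.3696) (5.6038, 11) (3.183, 11)]  |A|=14.4306
7. canonical 5-gon: [(2.9081, 5.9241) (3.9113, 5.0479) (5.8192, 6.3696) (5.6038, 11) (3.183, 11)]
8. shoelace: 14.4306

Area of P2's cell: 14.4306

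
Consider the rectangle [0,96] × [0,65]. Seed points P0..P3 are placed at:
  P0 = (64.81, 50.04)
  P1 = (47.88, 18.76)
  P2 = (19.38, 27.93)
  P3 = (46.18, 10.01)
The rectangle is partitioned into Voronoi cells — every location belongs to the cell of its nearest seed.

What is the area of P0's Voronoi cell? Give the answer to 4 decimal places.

1. box [0,96]×[0,65]: [(0, 0) (96, 0) (96, 65) (0, 65)]
2. ⊥bis P0·P1 via (56.345,34.4): [(0, 64.8962) (96, 12.9371) (96, 65) (0, 65)]  |A|=2504.0015
3. ⊥bis P0·P2 via (42.095,38.985): [(40.0285, 43.2312) (96, 12.9371) (96, 65) (29.4339, 65)]  |A|=2181.5525
4. ⊥bis P0·P3 via (55.495,30.025): [(40.0285, 43.2312) (96, 12.9371) (96, 65) (29.4339, 65)]  |A|=2181.5525
5. canonical 4-gon: [(40.0285, 43.2312) (96, 12.9371) (96, 65) (29.4339, 65)]
6. shoelace: 2181.5525

Area of P0's cell: 2181.5525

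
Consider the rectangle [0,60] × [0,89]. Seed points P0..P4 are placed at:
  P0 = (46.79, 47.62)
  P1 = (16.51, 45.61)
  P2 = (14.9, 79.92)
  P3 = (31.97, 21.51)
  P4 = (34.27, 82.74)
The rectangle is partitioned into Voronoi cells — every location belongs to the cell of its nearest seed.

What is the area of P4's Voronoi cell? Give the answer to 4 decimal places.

Area of P4's cell: 788.2507

1. box [0,60]×[0,89]: [(0, 0) (60, 0) (60, 89) (0, 89)]
2. ⊥bis P4·P0 via (40.53,65.18): [(0, 50.7314) (60, 72.1209) (60, 89) (0, 89)]  |A|=1654.4317
3. ⊥bis P4·P1 via (25.39,64.175): [(0, 76.3195) (30.6514, 61.6584) (60, 72.1209) (60, 89) (0, 89)]  |A|=1262.2751
4. ⊥bis P4·P2 via (24.585,81.33): [(27.2092, 63.3048) (30.6514, 61.6584) (60, 72.1209) (60, 89) (23.4684, 89)]  |A|=788.2507
5. ⊥bis P4·P3 via (33.12,52.125): [(27.2092, 63.3048) (30.6514, 61.6584) (60, 72.1209) (60, 89) (23.4684, 89)]  |A|=788.2507
6. canonical 5-gon: [(27.2092, 63.3048) (30.6514, 61.6584) (60, 72.1209) (60, 89) (23.4684, 89)]
7. shoelace: 788.2507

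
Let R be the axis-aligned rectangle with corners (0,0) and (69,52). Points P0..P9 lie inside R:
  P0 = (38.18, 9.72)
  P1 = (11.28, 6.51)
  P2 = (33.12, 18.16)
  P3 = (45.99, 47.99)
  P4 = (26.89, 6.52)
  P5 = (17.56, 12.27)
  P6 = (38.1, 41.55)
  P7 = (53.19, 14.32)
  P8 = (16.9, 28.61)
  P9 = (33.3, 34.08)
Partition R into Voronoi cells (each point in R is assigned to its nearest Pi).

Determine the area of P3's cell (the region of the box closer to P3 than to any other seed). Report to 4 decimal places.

Area of P3's cell: 468.4361

1. box [0,69]×[0,52]: [(0, 0) (69, 0) (69, 52) (0, 52)]
2. ⊥bis P3·P0 via (42.085,28.855): [(0, 37.4436) (69, 23.3623) (69, 52) (0, 52)]  |A|=1490.1986
3. ⊥bis P3·P1 via (28.635,27.25): [(0, 51.2114) (21.7601, 33.0028) (69, 23.3623) (69, 52) (0, 52)]  |A|=1340.4031
4. ⊥bis P3·P2 via (39.555,33.075): [(0, 51.2114) (2.6413, 49.0012) (55.8444, 26.047) (69, 23.3623) (69, 52) (0, 52)]  |A|=1134.2498
5. ⊥bis P3·P4 via (36.44,27.255): [(0, 51.2114) (2.6413, 49.0012) (55.8444, 26.047) (69, 23.3623) (69, 52) (0, 52)]  |A|=1134.2498
6. ⊥bis P3·P5 via (31.775,30.13): [(14.485, 43.8913) (55.8444, 26.047) (69, 23.3623) (69, 52) (4.2971, 52)]  |A|=1104.7765
7. ⊥bis P3·P6 via (42.045,44.77): [(57.6235, 25.684) (69, 23.3623) (69, 52) (36.1437, 52)]  |A|=595.2227
8. ⊥bis P3·P7 via (49.59,31.155): [(52.6277, 31.8046) (69, 35.3056) (69, 52) (36.1437, 52)]  |A|=468.4361
9. ⊥bis P3·P8 via (31.445,38.3): [(52.6277, 31.8046) (69, 35.3056) (69, 52) (36.1437, 52)]  |A|=468.4361
10. ⊥bis P3·P9 via (39.645,41.035): [(52.6277, 31.8046) (69, 35.3056) (69, 52) (36.1437, 52)]  |A|=468.4361
11. canonical 4-gon: [(52.6277, 31.8046) (69, 35.3056) (69, 52) (36.1437, 52)]
12. shoelace: 468.4361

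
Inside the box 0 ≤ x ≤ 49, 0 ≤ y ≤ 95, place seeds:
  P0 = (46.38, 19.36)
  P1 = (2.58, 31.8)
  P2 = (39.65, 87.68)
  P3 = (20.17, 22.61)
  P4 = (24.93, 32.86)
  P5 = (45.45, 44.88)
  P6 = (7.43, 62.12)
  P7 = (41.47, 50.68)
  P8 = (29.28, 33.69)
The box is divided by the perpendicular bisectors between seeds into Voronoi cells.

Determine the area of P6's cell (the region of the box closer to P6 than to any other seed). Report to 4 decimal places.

Area of P6's cell: 1007.3597

1. box [0,49]×[0,95]: [(0, 0) (49, 0) (49, 95) (0, 95)]
2. ⊥bis P6·P0 via (26.905,40.74): [(0, 16.2323) (49, 60.8663) (49, 95) (0, 95)]  |A|=2766.0848
3. ⊥bis P6·P1 via (5.005,46.96): [(0, 47.7606) (29.4421, 43.051) (49, 60.8663) (49, 95) (0, 95)]  |A|=2301.955
4. ⊥bis P6·P2 via (23.54,74.9): [(0, 47.7606) (29.4421, 43.051) (40.6829, 53.2903) (7.5947, 95) (0, 95)]  |A|=1296.5076
5. ⊥bis P6·P3 via (13.8,42.365): [(0, 47.7606) (20.4088, 44.496) (36.8476, 49.7967) (40.6829, 53.2903) (7.5947, 95) (0, 95)]  |A|=1260.6894
6. ⊥bis P6·P4 via (16.18,47.49): [(0, 47.7606) (13.1227, 45.6615) (35.9189, 59.2956) (7.5947, 95) (0, 95)]  |A|=1097.3615
7. ⊥bis P6·P5 via (26.44,53.5): [(0, 47.7606) (13.1227, 45.6615) (26.5186, 53.6734) (31.5597, 64.7907) (7.5947, 95) (0, 95)]  |A|=1059.2795
8. ⊥bis P6·P7 via (24.45,56.4): [(0, 47.7606) (13.1227, 45.6615) (22.7827, 51.439) (28.5464, 68.5891) (7.5947, 95) (0, 95)]  |A|=1007.3597
9. ⊥bis P6·P8 via (18.355,47.905): [(0, 47.7606) (13.1227, 45.6615) (22.7827, 51.439) (28.5464, 68.5891) (7.5947, 95) (0, 95)]  |A|=1007.3597
10. canonical 6-gon: [(0, 47.7606) (13.1227, 45.6615) (22.7827, 51.439) (28.5464, 68.5891) (7.5947, 95) (0, 95)]
11. shoelace: 1007.3597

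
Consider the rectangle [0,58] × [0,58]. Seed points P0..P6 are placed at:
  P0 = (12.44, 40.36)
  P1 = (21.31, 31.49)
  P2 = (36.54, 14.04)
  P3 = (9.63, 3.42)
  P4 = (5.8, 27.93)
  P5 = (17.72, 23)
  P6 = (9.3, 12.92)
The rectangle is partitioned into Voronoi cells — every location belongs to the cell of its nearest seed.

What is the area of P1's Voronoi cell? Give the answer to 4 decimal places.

1. box [0,58]×[0,58]: [(0, 0) (58, 0) (58, 58) (0, 58)]
2. ⊥bis P1·P0 via (16.875,35.925): [(0, 19.05) (0, 0) (58, 0) (58, 58) (38.95, 58)]  |A|=2605.4488
3. ⊥bis P1·P2 via (28.925,22.765): [(0, 19.05) (0, 0) (2.8417, 0) (58, 48.1411) (58, 58) (38.95, 58)]  |A|=1277.7583
4. ⊥bis P1·P3 via (15.47,17.455): [(3.4193, 22.4693) (20.4613, 15.3781) (58, 48.1411) (58, 58) (38.95, 58)]  |A|=1019.7547
5. ⊥bis P1·P4 via (13.555,29.71): [(13.0146, 32.0646) (16.4627, 17.0419) (20.4613, 15.3781) (58, 48.1411) (58, 58) (38.95, 58)]  |A|=931.1391
6. ⊥bis P1·P5 via (19.515,27.245): [(13.0146, 32.0646) (13.541, 29.7711) (29.3117, 23.1025) (58, 48.1411) (58, 58) (38.95, 58)]  |A|=817.7007
7. ⊥bis P1·P6 via (15.305,22.205): [(13.0146, 32.0646) (13.541, 29.7711) (29.3117, 23.1025) (58, 48.1411) (58, 58) (38.95, 58)]  |A|=817.7007
8. canonical 6-gon: [(13.0146, 32.0646) (13.541, 29.7711) (29.3117, 23.1025) (58, 48.1411) (58, 58) (38.95, 58)]
9. shoelace: 817.7007

Area of P1's cell: 817.7007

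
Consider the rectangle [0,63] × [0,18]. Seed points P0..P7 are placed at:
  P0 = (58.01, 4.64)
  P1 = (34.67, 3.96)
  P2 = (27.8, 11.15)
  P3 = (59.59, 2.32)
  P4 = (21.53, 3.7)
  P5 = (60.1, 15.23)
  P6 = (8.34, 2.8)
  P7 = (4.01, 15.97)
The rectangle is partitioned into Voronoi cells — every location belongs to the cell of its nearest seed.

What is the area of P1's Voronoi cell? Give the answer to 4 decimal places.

1. box [0,63]×[0,18]: [(0, 0) (63, 0) (63, 18) (0, 18)]
2. ⊥bis P1·P0 via (46.34,4.3): [(0, 0) (46.4653, 0) (45.9409, 18) (0, 18)]  |A|=831.6552
3. ⊥bis P1·P2 via (31.235,7.555): [(23.3281, 0) (46.4653, 0) (45.9409, 18) (42.1665, 18)]  |A|=242.2037
4. ⊥bis P1·P3 via (47.13,3.14): [(23.3281, 0) (46.4653, 0) (45.9409, 18) (42.1665, 18)]  |A|=242.2037
5. ⊥bis P1·P4 via (28.1,3.83): [(28.0858, 4.546) (28.1758, 0) (46.4653, 0) (45.9409, 18) (42.1665, 18)]  |A|=231.1849
6. ⊥bis P1·P5 via (47.385,9.595): [(28.0858, 4.546) (28.1758, 0) (46.4653, 0) (46.1013, 12.4915) (43.6601, 18) (42.1665, 18)]  |A|=224.9031
7. ⊥bis P1·P6 via (21.505,3.38): [(28.0858, 4.546) (28.1758, 0) (46.4653, 0) (46.1013, 12.4915) (43.6601, 18) (42.1665, 18)]  |A|=224.9031
8. ⊥bis P1·P7 via (19.34,9.965): [(28.0858, 4.546) (28.1758, 0) (46.4653, 0) (46.1013, 12.4915) (43.6601, 18) (42.1665, 18)]  |A|=224.9031
9. canonical 6-gon: [(28.0858, 4.546) (28.1758, 0) (46.4653, 0) (46.1013, 12.4915) (43.6601, 18) (42.1665, 18)]
10. shoelace: 224.9031

Area of P1's cell: 224.9031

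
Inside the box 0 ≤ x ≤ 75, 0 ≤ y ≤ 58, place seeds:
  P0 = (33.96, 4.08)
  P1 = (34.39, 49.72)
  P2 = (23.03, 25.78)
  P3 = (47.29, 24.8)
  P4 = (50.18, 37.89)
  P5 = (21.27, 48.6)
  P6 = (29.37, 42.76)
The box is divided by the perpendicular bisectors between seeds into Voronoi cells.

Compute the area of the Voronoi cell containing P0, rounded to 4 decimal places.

Area of P0's cell: 582.1677

1. box [0,75]×[0,58]: [(0, 0) (75, 0) (75, 58) (0, 58)]
2. ⊥bis P0·P1 via (34.175,26.9): [(0, 27.222) (0, 0) (75, 0) (75, 26.5154)]  |A|=2015.1505
3. ⊥bis P0·P2 via (28.495,14.93): [(51.9277, 26.7327) (0, 0.5774) (0, 0) (75, 0) (75, 26.5154)]  |A|=1323.3557
4. ⊥bis P0·P3 via (40.625,14.44): [(34.8712, 18.1416) (0, 0.5774) (0, 0) (63.0704, 0)]  |A|=582.1677
5. ⊥bis P0·P4 via (42.07,20.985): [(34.8712, 18.1416) (0, 0.5774) (0, 0) (63.0704, 0)]  |A|=582.1677
6. ⊥bis P0·P5 via (27.615,26.34): [(34.8712, 18.1416) (0, 0.5774) (0, 0) (63.0704, 0)]  |A|=582.1677
7. ⊥bis P0·P6 via (31.665,23.42): [(34.8712, 18.1416) (0, 0.5774) (0, 0) (63.0704, 0)]  |A|=582.1677
8. canonical 4-gon: [(34.8712, 18.1416) (0, 0.5774) (0, 0) (63.0704, 0)]
9. shoelace: 582.1677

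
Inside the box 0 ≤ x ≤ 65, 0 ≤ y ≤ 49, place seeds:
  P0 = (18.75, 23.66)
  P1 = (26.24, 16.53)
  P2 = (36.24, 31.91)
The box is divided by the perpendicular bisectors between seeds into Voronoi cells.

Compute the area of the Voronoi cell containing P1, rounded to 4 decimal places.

1. box [0,65]×[0,49]: [(0, 0) (65, 0) (65, 49) (0, 49)]
2. ⊥bis P1·P0 via (22.495,20.095): [(3.3658, 0) (65, 0) (65, 49) (50.0107, 49)]  |A|=1877.2744
3. ⊥bis P1·P2 via (31.24,24.22): [(28.2638, 26.1551) (3.3658, 0) (65, 0) (65, 2.2694)]  |A|=847.7084
4. canonical 4-gon: [(28.2638, 26.1551) (3.3658, 0) (65, 0) (65, 2.2694)]
5. shoelace: 847.7084

Area of P1's cell: 847.7084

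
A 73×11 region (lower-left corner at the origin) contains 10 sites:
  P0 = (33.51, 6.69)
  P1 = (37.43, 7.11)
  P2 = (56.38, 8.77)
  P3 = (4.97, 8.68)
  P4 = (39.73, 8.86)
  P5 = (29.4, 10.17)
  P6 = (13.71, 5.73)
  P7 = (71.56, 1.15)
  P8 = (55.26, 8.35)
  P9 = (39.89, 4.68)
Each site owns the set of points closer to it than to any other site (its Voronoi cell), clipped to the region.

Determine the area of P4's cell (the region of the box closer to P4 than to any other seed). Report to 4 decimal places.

1. box [0,73]×[0,11]: [(0, 0) (73, 0) (73, 11) (0, 11)]
2. ⊥bis P4·P0 via (36.62,7.775): [(39.3325, 0) (73, 0) (73, 11) (35.4949, 11)]  |A|=391.4494
3. ⊥bis P4·P1 via (38.58,7.985): [(44.6555, 0) (73, 0) (73, 11) (36.286, 11)]  |A|=357.8216
4. ⊥bis P4·P2 via (48.055,8.815): [(44.6555, 0) (48.0074, 0) (48.0668, 11) (36.286, 11)]  |A|=83.2295
5. ⊥bis P4·P3 via (22.35,8.77): [(44.6555, 0) (48.0074, 0) (48.0668, 11) (36.286, 11)]  |A|=83.2295
6. ⊥bis P4·P5 via (34.565,9.515): [(44.6555, 0) (48.0074, 0) (48.0668, 11) (36.286, 11)]  |A|=83.2295
7. ⊥bis P4·P6 via (26.72,7.295): [(44.6555, 0) (48.0074, 0) (48.0668, 11) (36.286, 11)]  |A|=83.2295
8. ⊥bis P4·P7 via (55.645,5.005): [(44.6555, 0) (48.0074, 0) (48.0668, 11) (36.286, 11)]  |A|=83.2295
9. ⊥bis P4·P8 via (47.495,8.605): [(44.6555, 0) (47.2124, 0) (47.5737, 11) (36.286, 11)]  |A|=76.145
10. ⊥bis P4·P9 via (39.81,6.77): [(39.5131, 6.7586) (47.4443, 7.0622) (47.5737, 11) (36.286, 11)]  |A|=39.5336
11. canonical 4-gon: [(39.5131, 6.7586) (47.4443, 7.0622) (47.5737, 11) (36.286, 11)]
12. shoelace: 39.5336

Area of P4's cell: 39.5336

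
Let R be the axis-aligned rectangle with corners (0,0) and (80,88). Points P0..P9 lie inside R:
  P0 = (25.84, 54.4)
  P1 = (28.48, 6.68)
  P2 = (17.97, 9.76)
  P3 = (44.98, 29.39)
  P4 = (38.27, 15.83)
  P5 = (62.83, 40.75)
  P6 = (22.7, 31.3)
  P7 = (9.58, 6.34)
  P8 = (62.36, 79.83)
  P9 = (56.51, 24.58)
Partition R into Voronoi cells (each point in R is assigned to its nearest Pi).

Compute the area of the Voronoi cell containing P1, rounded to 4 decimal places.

Area of P1's cell: 216.9131

1. box [0,80]×[0,88]: [(0, 0) (80, 0) (80, 88) (0, 88)]
2. ⊥bis P1·P0 via (27.16,30.54): [(0, 29.0374) (0, 0) (80, 0) (80, 33.4633)]  |A|=2500.0275
3. ⊥bis P1·P2 via (23.225,8.22): [(29.8089, 30.6865) (20.8161, 0) (80, 0) (80, 33.4633)]  |A|=1747.8533
4. ⊥bis P1·P3 via (36.73,18.035): [(27.9671, 24.4017) (20.8161, 0) (61.5527, 0)]  |A|=497.0213
5. ⊥bis P1·P4 via (33.375,11.255): [(26.325, 18.7981) (20.8161, 0) (43.8942, 0)]  |A|=216.9131
6. ⊥bis P1·P5 via (45.655,23.715): [(26.325, 18.7981) (20.8161, 0) (43.8942, 0)]  |A|=216.9131
7. ⊥bis P1·P6 via (25.59,18.99): [(26.325, 18.7981) (20.8161, 0) (43.8942, 0)]  |A|=216.9131
8. ⊥bis P1·P7 via (19.03,6.51): [(26.325, 18.7981) (20.8161, 0) (43.8942, 0)]  |A|=216.9131
9. ⊥bis P1·P8 via (45.42,43.255): [(26.325, 18.7981) (20.8161, 0) (43.8942, 0)]  |A|=216.9131
10. ⊥bis P1·P9 via (42.495,15.63): [(26.325, 18.7981) (20.8161, 0) (43.8942, 0)]  |A|=216.9131
11. canonical 3-gon: [(26.325, 18.7981) (20.8161, 0) (43.8942, 0)]
12. shoelace: 216.9131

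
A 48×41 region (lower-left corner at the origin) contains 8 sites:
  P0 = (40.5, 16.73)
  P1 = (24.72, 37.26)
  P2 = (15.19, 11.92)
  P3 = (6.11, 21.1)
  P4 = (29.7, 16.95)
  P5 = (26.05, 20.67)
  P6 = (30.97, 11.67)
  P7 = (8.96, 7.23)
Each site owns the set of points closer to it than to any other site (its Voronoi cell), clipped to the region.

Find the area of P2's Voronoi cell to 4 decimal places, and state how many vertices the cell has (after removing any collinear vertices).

Area of P2's cell: 182.0929 (6 vertices)

1. box [0,48]×[0,41]: [(0, 0) (48, 0) (48, 41) (0, 41)]
2. ⊥bis P2·P0 via (27.845,14.325): [(0, 0) (30.5674, 0) (22.7756, 41) (0, 41)]  |A|=1093.5307
3. ⊥bis P2·P1 via (19.955,24.59): [(0, 32.0948) (0, 0) (30.5674, 0) (26.3514, 22.1844)]  |A|=761.9304
4. ⊥bis P2·P3 via (10.65,16.51): [(19.1319, 24.8995) (0, 5.976) (0, 0) (30.5674, 0) (26.3514, 22.1844)]  |A|=512.0791
5. ⊥bis P2·P4 via (22.445,14.435): [(18.8977, 24.6679) (0, 5.976) (0, 0) (27.449, 0)]  |A|=395.0205
6. ⊥bis P2·P5 via (20.62,16.295): [(22.6915, 13.724) (16.1019, 21.9026) (0, 5.976) (0, 0) (27.449, 0)]  |A|=374.4768
7. ⊥bis P2·P6 via (23.08,11.795): [(23.0922, 12.5679) (22.6915, 13.724) (16.1019, 21.9026) (0, 5.976) (0, 0) (22.8931, 0)]  |A|=345.848
8. ⊥bis P2·P7 via (12.075,9.575): [(23.0922, 12.5679) (22.6915, 13.724) (16.1019, 21.9026) (8.4743, 14.358) (19.2831, 0) (22.8931, 0)]  |A|=182.0929
9. canonical 6-gon: [(23.0922, 12.5679) (22.6915, 13.724) (16.1019, 21.9026) (8.4743, 14.358) (19.2831, 0) (22.8931, 0)]
10. shoelace: 182.0929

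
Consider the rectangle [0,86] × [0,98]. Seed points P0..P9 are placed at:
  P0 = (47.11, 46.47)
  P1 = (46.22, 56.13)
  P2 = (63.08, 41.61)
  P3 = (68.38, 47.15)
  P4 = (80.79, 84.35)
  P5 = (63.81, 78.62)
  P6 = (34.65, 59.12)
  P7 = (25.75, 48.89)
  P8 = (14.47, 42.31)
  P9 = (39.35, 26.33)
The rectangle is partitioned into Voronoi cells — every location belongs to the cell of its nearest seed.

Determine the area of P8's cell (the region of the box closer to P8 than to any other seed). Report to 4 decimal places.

1. box [0,86]×[0,98]: [(0, 0) (86, 0) (86, 98) (0, 98)]
2. ⊥bis P8·P0 via (30.79,44.39): [(0, 0) (36.4475, 0) (23.9574, 98) (0, 98)]  |A|=2959.8402
3. ⊥bis P8·P1 via (30.345,49.22): [(0, 0) (36.4475, 0) (30.1038, 49.7742) (9.1123, 98) (0, 98)]  |A|=2601.8817
4. ⊥bis P8·P2 via (38.775,41.96): [(0, 0) (36.4475, 0) (30.1038, 49.7742) (9.1123, 98) (0, 98)]  |A|=2601.8817
5. ⊥bis P8·P3 via (41.425,44.73): [(0, 0) (36.4475, 0) (30.1038, 49.7742) (9.1123, 98) (0, 98)]  |A|=2601.8817
6. ⊥bis P8·P4 via (47.63,63.33): [(0, 0) (36.4475, 0) (30.1038, 49.7742) (9.1123, 98) (0, 98)]  |A|=2601.8817
7. ⊥bis P8·P5 via (39.14,60.465): [(0, 0) (36.4475, 0) (30.1038, 49.7742) (9.1123, 98) (0, 98)]  |A|=2601.8817
8. ⊥bis P8·P6 via (24.56,50.715): [(0, 80.1987) (0, 0) (36.4475, 0) (30.9636, 43.0276)]  |A|=2025.7467
9. ⊥bis P8·P7 via (20.11,45.6): [(0, 80.0743) (0, 0) (36.4475, 0) (33.5785, 22.5112)]  |A|=1754.625
10. ⊥bis P8·P9 via (26.91,34.32): [(26.7947, 34.1405) (0, 80.0743) (0, 0) (4.8668, 0)]  |A|=1155.8619
11. canonical 4-gon: [(26.7947, 34.1405) (0, 80.0743) (0, 0) (4.8668, 0)]
12. shoelace: 1155.8619

Area of P8's cell: 1155.8619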